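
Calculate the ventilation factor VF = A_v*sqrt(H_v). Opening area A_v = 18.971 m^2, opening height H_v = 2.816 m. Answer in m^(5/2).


sqrt(H_v) = 1.6781
VF = 18.971 * 1.6781 = 31.835 m^(5/2)

31.835 m^(5/2)


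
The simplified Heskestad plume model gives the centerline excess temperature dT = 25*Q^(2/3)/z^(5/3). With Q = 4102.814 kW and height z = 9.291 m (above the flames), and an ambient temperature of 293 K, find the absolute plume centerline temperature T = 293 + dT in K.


Q^(2/3) = 256.28
z^(5/3) = 41.062
dT = 25 * 256.28 / 41.062 = 156.04 K
T = 293 + 156.04 = 449.04 K

449.04 K


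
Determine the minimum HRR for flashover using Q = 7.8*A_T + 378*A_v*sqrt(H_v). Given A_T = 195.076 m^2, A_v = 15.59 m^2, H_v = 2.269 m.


7.8*A_T = 1521.6
sqrt(H_v) = 1.5063
378*A_v*sqrt(H_v) = 8876.8
Q = 1521.6 + 8876.8 = 10398 kW

10398 kW


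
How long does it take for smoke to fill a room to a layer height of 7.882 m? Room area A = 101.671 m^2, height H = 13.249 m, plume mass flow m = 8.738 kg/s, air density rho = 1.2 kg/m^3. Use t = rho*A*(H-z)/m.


H - z = 5.367 m
t = 1.2 * 101.671 * 5.367 / 8.738 = 74.937 s

74.937 s


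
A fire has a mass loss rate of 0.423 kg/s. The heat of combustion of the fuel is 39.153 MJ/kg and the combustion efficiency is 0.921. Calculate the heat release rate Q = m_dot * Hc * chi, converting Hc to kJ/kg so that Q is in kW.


Hc = 39.153 MJ/kg = 39.153 * 1000 kJ/kg = 39153 kJ/kg
Q = 0.423 kg/s * 39153 kJ/kg * 0.921 = 15253 kW

15253 kW


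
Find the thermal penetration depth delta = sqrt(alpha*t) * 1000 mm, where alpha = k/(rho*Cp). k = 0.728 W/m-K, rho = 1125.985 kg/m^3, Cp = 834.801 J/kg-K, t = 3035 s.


alpha = 0.728 / (1125.985 * 834.801) = 7.7449e-07 m^2/s
alpha * t = 0.0023506
delta = sqrt(0.0023506) * 1000 = 48.483 mm

48.483 mm


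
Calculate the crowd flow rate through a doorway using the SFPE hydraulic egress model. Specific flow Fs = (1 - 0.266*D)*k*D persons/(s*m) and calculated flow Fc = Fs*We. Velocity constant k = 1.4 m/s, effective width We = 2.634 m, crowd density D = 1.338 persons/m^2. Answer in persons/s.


1 - 0.266*D = 1 - 0.266*1.338 = 0.64409
Fs = 0.64409 * 1.4 * 1.338 = 1.2065 persons/(s*m)
Fc = 1.2065 * 2.634 = 3.1780 persons/s

3.1780 persons/s


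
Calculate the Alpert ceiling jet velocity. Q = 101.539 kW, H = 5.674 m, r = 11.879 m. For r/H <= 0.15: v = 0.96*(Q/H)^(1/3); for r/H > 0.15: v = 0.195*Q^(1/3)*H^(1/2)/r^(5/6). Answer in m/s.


r/H = 11.879 / 5.674 = 2.0936
r/H > 0.15, so v = 0.195*Q^(1/3)*H^(1/2)/r^(5/6)
Q^(1/3) = 4.6653
H^(1/2) = 2.3820
r^(5/6) = 7.8641
v = 0.195 * 4.6653 * 2.3820 / 7.8641 = 0.27555 m/s

0.27555 m/s


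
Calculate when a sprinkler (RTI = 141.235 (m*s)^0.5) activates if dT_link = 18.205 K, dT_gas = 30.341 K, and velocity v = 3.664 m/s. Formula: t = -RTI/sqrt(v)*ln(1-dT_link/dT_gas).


dT_link/dT_gas = 0.60001
ln(1 - 0.60001) = -0.91632
t = -141.235 / sqrt(3.664) * -0.91632 = 67.610 s

67.610 s


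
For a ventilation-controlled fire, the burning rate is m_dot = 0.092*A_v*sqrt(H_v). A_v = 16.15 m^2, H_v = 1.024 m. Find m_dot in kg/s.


sqrt(H_v) = 1.0119
m_dot = 0.092 * 16.15 * 1.0119 = 1.5035 kg/s

1.5035 kg/s


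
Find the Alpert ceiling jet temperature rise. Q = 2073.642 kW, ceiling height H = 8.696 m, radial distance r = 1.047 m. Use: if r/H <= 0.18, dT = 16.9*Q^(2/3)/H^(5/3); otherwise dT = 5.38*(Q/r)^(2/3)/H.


r/H = 1.047 / 8.696 = 0.12040
r/H <= 0.18, so dT = 16.9*Q^(2/3)/H^(5/3)
Q^(2/3) = 162.61
H^(5/3) = 36.773
dT = 16.9 * 162.61 / 36.773 = 74.733 K

74.733 K


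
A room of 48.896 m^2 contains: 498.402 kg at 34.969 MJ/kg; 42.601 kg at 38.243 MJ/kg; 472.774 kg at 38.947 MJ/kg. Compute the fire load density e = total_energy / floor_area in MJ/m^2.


Total energy = 498.402*34.969 + 42.601*38.243 + 472.774*38.947
= 17428.62 + 1629.190 + 18413.13
= 37470.94 MJ
e = 37470.94 / 48.896 = 766.34 MJ/m^2

766.34 MJ/m^2


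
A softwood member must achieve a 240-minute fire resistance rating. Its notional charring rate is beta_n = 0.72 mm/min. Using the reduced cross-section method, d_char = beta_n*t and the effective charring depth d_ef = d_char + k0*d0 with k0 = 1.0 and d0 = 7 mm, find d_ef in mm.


d_char = 0.72 * 240 = 172.8 mm
d_ef = 172.8 + 1.0*7 = 179.8 mm

179.8 mm


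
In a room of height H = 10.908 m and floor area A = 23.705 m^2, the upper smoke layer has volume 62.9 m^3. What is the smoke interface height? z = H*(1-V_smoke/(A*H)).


V/(A*H) = 0.24326
1 - 0.24326 = 0.75674
z = 10.908 * 0.75674 = 8.2546 m

8.2546 m


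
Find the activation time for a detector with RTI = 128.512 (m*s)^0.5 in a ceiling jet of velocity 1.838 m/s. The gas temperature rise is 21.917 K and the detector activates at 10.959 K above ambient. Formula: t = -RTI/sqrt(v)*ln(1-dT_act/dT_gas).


dT_act/dT_gas = 0.50002
ln(1 - 0.50002) = -0.69319
t = -128.512 / sqrt(1.838) * -0.69319 = 65.709 s

65.709 s


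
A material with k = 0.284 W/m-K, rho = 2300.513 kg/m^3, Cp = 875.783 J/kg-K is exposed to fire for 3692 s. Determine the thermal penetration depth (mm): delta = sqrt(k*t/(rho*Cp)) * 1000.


alpha = 0.284 / (2300.513 * 875.783) = 1.4096e-07 m^2/s
alpha * t = 0.00052043
delta = sqrt(0.00052043) * 1000 = 22.813 mm

22.813 mm


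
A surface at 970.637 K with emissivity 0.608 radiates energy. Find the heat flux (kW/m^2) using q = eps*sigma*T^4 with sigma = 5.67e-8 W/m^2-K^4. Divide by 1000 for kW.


T^4 = 8.8762e+11
q = 0.608 * 5.67e-8 * 8.8762e+11 / 1000 = 30.599 kW/m^2

30.599 kW/m^2


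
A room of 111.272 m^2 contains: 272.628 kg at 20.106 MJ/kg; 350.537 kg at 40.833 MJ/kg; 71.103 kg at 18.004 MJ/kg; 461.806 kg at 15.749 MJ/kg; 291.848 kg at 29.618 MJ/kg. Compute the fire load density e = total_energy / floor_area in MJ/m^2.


Total energy = 272.628*20.106 + 350.537*40.833 + 71.103*18.004 + 461.806*15.749 + 291.848*29.618
= 5481.459 + 14313.48 + 1280.138 + 7272.983 + 8643.954
= 36992.01 MJ
e = 36992.01 / 111.272 = 332.45 MJ/m^2

332.45 MJ/m^2


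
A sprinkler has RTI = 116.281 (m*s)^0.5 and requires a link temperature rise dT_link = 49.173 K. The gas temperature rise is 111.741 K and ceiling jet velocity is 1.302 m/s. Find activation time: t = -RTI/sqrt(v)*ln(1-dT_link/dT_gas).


dT_link/dT_gas = 0.44006
ln(1 - 0.44006) = -0.57993
t = -116.281 / sqrt(1.302) * -0.57993 = 59.099 s

59.099 s


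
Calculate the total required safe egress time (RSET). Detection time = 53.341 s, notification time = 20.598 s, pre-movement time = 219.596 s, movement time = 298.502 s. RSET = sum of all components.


Total = 53.341 + 20.598 + 219.596 + 298.502 = 592.037 s

592.037 s


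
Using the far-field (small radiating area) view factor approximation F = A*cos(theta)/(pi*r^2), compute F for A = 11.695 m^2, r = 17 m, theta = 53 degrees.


cos(53 deg) = 0.60182
pi*r^2 = 907.92
F = 11.695 * 0.60182 / 907.92 = 0.0077520

0.0077520


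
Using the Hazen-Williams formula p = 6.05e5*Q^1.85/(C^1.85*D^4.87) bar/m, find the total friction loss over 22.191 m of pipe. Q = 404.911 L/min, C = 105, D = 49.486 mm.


Q^1.85 = 66622
C^1.85 = 5485.3
D^4.87 = 1.7870e+08
p/m = 0.041119 bar/m
p_total = 0.041119 * 22.191 = 0.91247 bar

0.91247 bar


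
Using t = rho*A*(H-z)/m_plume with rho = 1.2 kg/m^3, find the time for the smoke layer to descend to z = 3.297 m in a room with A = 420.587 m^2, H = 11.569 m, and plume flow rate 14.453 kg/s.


H - z = 8.272 m
t = 1.2 * 420.587 * 8.272 / 14.453 = 288.86 s

288.86 s


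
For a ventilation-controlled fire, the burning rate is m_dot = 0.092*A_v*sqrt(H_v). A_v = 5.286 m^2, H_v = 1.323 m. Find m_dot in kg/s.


sqrt(H_v) = 1.1502
m_dot = 0.092 * 5.286 * 1.1502 = 0.55936 kg/s

0.55936 kg/s


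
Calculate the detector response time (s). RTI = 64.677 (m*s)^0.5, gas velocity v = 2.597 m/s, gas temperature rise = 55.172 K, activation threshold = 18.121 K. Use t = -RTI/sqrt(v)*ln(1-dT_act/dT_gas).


dT_act/dT_gas = 0.32845
ln(1 - 0.32845) = -0.39816
t = -64.677 / sqrt(2.597) * -0.39816 = 15.980 s

15.980 s


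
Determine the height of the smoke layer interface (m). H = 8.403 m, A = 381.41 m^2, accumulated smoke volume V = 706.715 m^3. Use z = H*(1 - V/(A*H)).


V/(A*H) = 0.22050
1 - 0.22050 = 0.77950
z = 8.403 * 0.77950 = 6.5501 m

6.5501 m


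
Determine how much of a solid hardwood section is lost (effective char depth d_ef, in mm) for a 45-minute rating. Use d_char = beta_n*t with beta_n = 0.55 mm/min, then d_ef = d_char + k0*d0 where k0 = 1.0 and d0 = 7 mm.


d_char = 0.55 * 45 = 24.75 mm
d_ef = 24.75 + 1.0*7 = 31.75 mm

31.75 mm


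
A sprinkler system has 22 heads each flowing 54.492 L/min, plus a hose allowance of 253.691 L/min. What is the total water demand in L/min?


Sprinkler demand = 22 * 54.492 = 1198.824 L/min
Total = 1198.824 + 253.691 = 1452.515 L/min

1452.515 L/min


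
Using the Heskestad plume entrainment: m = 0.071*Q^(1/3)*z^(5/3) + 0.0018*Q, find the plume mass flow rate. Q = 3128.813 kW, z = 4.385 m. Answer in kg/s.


Q^(1/3) = 14.626
z^(5/3) = 11.748
First term = 0.071 * 14.626 * 11.748 = 12.199
Second term = 0.0018 * 3128.813 = 5.6319
m = 17.831 kg/s

17.831 kg/s


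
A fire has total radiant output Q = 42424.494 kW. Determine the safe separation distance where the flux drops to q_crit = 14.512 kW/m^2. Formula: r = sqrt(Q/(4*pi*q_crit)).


4*pi*q_crit = 182.36
Q/(4*pi*q_crit) = 232.64
r = sqrt(232.64) = 15.252 m

15.252 m


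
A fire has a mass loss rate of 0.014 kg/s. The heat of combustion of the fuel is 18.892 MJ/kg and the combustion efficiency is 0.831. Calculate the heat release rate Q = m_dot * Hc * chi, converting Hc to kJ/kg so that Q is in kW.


Hc = 18.892 MJ/kg = 18.892 * 1000 kJ/kg = 18892 kJ/kg
Q = 0.014 kg/s * 18892 kJ/kg * 0.831 = 219.79 kW

219.79 kW


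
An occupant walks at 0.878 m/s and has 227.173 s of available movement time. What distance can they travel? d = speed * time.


d = 0.878 * 227.173 = 199.46 m

199.46 m


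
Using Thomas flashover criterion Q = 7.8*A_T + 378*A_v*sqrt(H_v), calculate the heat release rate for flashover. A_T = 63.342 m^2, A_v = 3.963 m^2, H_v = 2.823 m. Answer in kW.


7.8*A_T = 494.07
sqrt(H_v) = 1.6802
378*A_v*sqrt(H_v) = 2516.9
Q = 494.07 + 2516.9 = 3011.0 kW

3011.0 kW


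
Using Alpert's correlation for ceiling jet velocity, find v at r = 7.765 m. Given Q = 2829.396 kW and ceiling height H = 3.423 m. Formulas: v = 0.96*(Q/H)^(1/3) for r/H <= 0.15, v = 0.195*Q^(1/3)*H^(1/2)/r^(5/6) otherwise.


r/H = 7.765 / 3.423 = 2.2685
r/H > 0.15, so v = 0.195*Q^(1/3)*H^(1/2)/r^(5/6)
Q^(1/3) = 14.144
H^(1/2) = 1.8501
r^(5/6) = 5.5180
v = 0.195 * 14.144 * 1.8501 / 5.5180 = 0.92474 m/s

0.92474 m/s


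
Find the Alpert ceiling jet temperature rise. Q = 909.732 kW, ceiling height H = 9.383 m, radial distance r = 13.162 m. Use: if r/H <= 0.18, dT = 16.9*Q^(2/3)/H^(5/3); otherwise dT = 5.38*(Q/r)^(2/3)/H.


r/H = 13.162 / 9.383 = 1.4027
r/H > 0.18, so dT = 5.38*(Q/r)^(2/3)/H
Q/r = 69.118
(Q/r)^(2/3) = 16.842
dT = 5.38 * 16.842 / 9.383 = 9.6568 K

9.6568 K


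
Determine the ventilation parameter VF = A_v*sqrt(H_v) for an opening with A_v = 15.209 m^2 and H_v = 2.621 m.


sqrt(H_v) = 1.6190
VF = 15.209 * 1.6190 = 24.623 m^(5/2)

24.623 m^(5/2)


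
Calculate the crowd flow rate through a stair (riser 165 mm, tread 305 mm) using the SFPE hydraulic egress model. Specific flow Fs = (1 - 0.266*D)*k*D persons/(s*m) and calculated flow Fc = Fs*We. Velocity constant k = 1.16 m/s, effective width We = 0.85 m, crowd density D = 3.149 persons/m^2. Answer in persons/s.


1 - 0.266*D = 1 - 0.266*3.149 = 0.16237
Fs = 0.16237 * 1.16 * 3.149 = 0.59310 persons/(s*m)
Fc = 0.59310 * 0.85 = 0.50413 persons/s

0.50413 persons/s


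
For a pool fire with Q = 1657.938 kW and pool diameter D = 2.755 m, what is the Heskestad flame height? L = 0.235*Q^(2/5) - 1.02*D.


Q^(2/5) = 19.401
0.235 * Q^(2/5) = 4.5593
1.02 * D = 2.8101
L = 1.7492 m

1.7492 m


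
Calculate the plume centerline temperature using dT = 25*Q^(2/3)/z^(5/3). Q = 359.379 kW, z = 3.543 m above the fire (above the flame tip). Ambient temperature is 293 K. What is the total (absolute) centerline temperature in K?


Q^(2/3) = 50.548
z^(5/3) = 8.2341
dT = 25 * 50.548 / 8.2341 = 153.47 K
T = 293 + 153.47 = 446.47 K

446.47 K


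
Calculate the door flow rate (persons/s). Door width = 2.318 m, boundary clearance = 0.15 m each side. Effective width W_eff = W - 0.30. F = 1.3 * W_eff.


W_eff = 2.318 - 0.30 = 2.018 m
F = 1.3 * 2.018 = 2.6234 persons/s

2.6234 persons/s


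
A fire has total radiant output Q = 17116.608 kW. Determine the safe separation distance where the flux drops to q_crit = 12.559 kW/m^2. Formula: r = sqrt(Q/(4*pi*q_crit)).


4*pi*q_crit = 157.82
Q/(4*pi*q_crit) = 108.46
r = sqrt(108.46) = 10.414 m

10.414 m


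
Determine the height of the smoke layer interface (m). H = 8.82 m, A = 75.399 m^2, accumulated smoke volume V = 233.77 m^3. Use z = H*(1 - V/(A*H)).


V/(A*H) = 0.35152
1 - 0.35152 = 0.64848
z = 8.82 * 0.64848 = 5.7196 m

5.7196 m


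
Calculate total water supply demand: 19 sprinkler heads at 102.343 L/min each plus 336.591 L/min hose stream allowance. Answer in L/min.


Sprinkler demand = 19 * 102.343 = 1944.517 L/min
Total = 1944.517 + 336.591 = 2281.108 L/min

2281.108 L/min


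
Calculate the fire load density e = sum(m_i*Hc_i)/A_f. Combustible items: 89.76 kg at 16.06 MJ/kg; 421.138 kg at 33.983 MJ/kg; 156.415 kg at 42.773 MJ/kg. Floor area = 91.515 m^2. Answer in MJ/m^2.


Total energy = 89.76*16.06 + 421.138*33.983 + 156.415*42.773
= 1441.546 + 14311.53 + 6690.339
= 22443.42 MJ
e = 22443.42 / 91.515 = 245.24 MJ/m^2

245.24 MJ/m^2


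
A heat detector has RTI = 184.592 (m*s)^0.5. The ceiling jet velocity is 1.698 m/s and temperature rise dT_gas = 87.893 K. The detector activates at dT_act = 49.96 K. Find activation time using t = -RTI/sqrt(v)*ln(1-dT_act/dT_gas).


dT_act/dT_gas = 0.56842
ln(1 - 0.56842) = -0.84030
t = -184.592 / sqrt(1.698) * -0.84030 = 119.04 s

119.04 s


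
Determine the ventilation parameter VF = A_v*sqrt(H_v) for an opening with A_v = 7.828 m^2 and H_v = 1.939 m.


sqrt(H_v) = 1.3925
VF = 7.828 * 1.3925 = 10.900 m^(5/2)

10.900 m^(5/2)


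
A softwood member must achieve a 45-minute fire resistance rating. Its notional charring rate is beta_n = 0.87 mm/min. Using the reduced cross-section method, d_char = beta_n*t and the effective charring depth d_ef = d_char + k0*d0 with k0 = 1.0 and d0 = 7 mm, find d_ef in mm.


d_char = 0.87 * 45 = 39.15 mm
d_ef = 39.15 + 1.0*7 = 46.15 mm

46.15 mm


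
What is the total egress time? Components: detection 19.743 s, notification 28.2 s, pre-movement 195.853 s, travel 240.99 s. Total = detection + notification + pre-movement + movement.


Total = 19.743 + 28.2 + 195.853 + 240.99 = 484.786 s

484.786 s


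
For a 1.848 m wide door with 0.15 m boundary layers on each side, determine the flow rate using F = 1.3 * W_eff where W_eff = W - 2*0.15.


W_eff = 1.848 - 0.30 = 1.548 m
F = 1.3 * 1.548 = 2.0124 persons/s

2.0124 persons/s


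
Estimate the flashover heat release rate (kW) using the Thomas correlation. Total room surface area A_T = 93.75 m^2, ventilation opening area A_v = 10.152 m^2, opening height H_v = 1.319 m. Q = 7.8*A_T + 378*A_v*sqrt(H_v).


7.8*A_T = 731.25
sqrt(H_v) = 1.1485
378*A_v*sqrt(H_v) = 4407.2
Q = 731.25 + 4407.2 = 5138.5 kW

5138.5 kW


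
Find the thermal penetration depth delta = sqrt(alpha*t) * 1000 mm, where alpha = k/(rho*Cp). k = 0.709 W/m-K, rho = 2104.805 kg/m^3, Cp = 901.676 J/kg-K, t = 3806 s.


alpha = 0.709 / (2104.805 * 901.676) = 3.7358e-07 m^2/s
alpha * t = 0.0014218
delta = sqrt(0.0014218) * 1000 = 37.707 mm

37.707 mm


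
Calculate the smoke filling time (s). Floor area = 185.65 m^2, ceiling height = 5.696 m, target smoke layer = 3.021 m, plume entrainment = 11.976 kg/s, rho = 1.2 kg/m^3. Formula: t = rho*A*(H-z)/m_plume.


H - z = 2.675 m
t = 1.2 * 185.65 * 2.675 / 11.976 = 49.761 s

49.761 s


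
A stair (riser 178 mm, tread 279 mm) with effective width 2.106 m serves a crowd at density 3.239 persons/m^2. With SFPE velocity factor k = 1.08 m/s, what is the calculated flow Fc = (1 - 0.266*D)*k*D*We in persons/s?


1 - 0.266*D = 1 - 0.266*3.239 = 0.13843
Fs = 0.13843 * 1.08 * 3.239 = 0.48423 persons/(s*m)
Fc = 0.48423 * 2.106 = 1.0198 persons/s

1.0198 persons/s


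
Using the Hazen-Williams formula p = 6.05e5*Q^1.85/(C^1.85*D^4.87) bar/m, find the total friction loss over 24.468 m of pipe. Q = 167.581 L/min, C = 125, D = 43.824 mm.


Q^1.85 = 13026
C^1.85 = 7573.3
D^4.87 = 9.8887e+07
p/m = 0.010523 bar/m
p_total = 0.010523 * 24.468 = 0.25748 bar

0.25748 bar


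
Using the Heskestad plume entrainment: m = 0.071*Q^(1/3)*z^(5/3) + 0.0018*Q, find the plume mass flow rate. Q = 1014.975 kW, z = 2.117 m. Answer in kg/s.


Q^(1/3) = 10.050
z^(5/3) = 3.4903
First term = 0.071 * 10.050 * 3.4903 = 2.4905
Second term = 0.0018 * 1014.975 = 1.8270
m = 4.3174 kg/s

4.3174 kg/s


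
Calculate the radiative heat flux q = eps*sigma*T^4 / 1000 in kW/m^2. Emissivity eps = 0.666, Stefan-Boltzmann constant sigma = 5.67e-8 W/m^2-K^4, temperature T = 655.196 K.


T^4 = 1.8428e+11
q = 0.666 * 5.67e-8 * 1.8428e+11 / 1000 = 6.9589 kW/m^2

6.9589 kW/m^2


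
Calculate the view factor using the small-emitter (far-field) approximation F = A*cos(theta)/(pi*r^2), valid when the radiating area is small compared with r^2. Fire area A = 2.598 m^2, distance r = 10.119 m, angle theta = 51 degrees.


cos(51 deg) = 0.62932
pi*r^2 = 321.68
F = 2.598 * 0.62932 / 321.68 = 0.0050826

0.0050826


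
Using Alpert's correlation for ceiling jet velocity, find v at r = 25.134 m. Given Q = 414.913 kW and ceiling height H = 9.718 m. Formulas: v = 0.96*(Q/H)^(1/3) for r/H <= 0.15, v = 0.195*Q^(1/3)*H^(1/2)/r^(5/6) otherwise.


r/H = 25.134 / 9.718 = 2.5863
r/H > 0.15, so v = 0.195*Q^(1/3)*H^(1/2)/r^(5/6)
Q^(1/3) = 7.4585
H^(1/2) = 3.1174
r^(5/6) = 14.685
v = 0.195 * 7.4585 * 3.1174 / 14.685 = 0.30874 m/s

0.30874 m/s


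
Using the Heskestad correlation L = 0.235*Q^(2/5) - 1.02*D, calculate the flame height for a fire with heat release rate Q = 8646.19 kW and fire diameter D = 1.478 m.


Q^(2/5) = 37.560
0.235 * Q^(2/5) = 8.8267
1.02 * D = 1.5076
L = 7.3191 m

7.3191 m


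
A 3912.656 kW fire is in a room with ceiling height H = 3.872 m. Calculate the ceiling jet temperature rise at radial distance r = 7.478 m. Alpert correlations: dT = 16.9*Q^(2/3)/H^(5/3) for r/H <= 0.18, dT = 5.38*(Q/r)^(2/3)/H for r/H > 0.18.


r/H = 7.478 / 3.872 = 1.9313
r/H > 0.18, so dT = 5.38*(Q/r)^(2/3)/H
Q/r = 523.22
(Q/r)^(2/3) = 64.932
dT = 5.38 * 64.932 / 3.872 = 90.220 K

90.220 K


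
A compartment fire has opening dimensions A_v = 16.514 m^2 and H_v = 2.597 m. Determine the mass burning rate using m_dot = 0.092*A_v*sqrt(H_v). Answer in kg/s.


sqrt(H_v) = 1.6115
m_dot = 0.092 * 16.514 * 1.6115 = 2.4484 kg/s

2.4484 kg/s


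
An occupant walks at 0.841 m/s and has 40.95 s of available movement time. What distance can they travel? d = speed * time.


d = 0.841 * 40.95 = 34.439 m

34.439 m


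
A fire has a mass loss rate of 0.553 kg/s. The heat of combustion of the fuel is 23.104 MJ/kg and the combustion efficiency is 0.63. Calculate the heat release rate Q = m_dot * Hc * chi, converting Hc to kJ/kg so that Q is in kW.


Hc = 23.104 MJ/kg = 23.104 * 1000 kJ/kg = 23104 kJ/kg
Q = 0.553 kg/s * 23104 kJ/kg * 0.63 = 8049.2 kW

8049.2 kW


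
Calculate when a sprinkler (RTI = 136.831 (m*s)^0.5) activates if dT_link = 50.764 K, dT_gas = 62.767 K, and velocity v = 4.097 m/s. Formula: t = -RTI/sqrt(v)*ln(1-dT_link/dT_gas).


dT_link/dT_gas = 0.80877
ln(1 - 0.80877) = -1.6543
t = -136.831 / sqrt(4.097) * -1.6543 = 111.83 s

111.83 s


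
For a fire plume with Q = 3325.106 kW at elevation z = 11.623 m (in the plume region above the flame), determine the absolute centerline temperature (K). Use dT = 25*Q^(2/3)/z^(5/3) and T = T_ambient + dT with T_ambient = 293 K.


Q^(2/3) = 222.78
z^(5/3) = 59.639
dT = 25 * 222.78 / 59.639 = 93.386 K
T = 293 + 93.386 = 386.39 K

386.39 K


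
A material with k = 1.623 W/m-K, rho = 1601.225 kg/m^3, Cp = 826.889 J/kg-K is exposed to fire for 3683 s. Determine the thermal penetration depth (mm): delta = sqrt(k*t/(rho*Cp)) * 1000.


alpha = 1.623 / (1601.225 * 826.889) = 1.2258e-06 m^2/s
alpha * t = 0.0045146
delta = sqrt(0.0045146) * 1000 = 67.191 mm

67.191 mm


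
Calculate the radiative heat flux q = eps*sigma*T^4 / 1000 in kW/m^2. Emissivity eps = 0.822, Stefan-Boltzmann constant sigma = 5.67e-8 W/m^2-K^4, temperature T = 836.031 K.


T^4 = 4.8853e+11
q = 0.822 * 5.67e-8 * 4.8853e+11 / 1000 = 22.769 kW/m^2

22.769 kW/m^2


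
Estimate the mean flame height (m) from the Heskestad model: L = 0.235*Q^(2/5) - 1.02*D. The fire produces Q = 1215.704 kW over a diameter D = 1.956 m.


Q^(2/5) = 17.137
0.235 * Q^(2/5) = 4.0272
1.02 * D = 1.9951
L = 2.0320 m

2.0320 m


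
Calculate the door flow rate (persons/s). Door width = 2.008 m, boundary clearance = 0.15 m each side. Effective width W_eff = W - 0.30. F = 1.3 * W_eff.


W_eff = 2.008 - 0.30 = 1.708 m
F = 1.3 * 1.708 = 2.2204 persons/s

2.2204 persons/s


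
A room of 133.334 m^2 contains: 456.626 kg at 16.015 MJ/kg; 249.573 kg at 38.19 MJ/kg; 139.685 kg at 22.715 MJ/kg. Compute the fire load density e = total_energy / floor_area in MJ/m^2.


Total energy = 456.626*16.015 + 249.573*38.19 + 139.685*22.715
= 7312.865 + 9531.193 + 3172.945
= 20017.00 MJ
e = 20017.00 / 133.334 = 150.13 MJ/m^2

150.13 MJ/m^2


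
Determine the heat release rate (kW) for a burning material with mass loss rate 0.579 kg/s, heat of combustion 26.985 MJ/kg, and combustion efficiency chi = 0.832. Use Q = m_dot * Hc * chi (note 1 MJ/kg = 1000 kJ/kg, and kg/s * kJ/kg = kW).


Hc = 26.985 MJ/kg = 26.985 * 1000 kJ/kg = 26985 kJ/kg
Q = 0.579 kg/s * 26985 kJ/kg * 0.832 = 12999 kW

12999 kW


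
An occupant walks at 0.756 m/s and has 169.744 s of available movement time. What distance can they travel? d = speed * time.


d = 0.756 * 169.744 = 128.33 m

128.33 m


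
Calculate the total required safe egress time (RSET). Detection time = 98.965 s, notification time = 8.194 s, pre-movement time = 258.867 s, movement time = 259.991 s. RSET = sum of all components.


Total = 98.965 + 8.194 + 258.867 + 259.991 = 626.017 s

626.017 s


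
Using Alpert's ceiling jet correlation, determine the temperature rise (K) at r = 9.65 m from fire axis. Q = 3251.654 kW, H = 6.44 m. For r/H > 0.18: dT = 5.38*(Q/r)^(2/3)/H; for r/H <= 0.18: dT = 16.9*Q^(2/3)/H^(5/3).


r/H = 9.65 / 6.44 = 1.4984
r/H > 0.18, so dT = 5.38*(Q/r)^(2/3)/H
Q/r = 336.96
(Q/r)^(2/3) = 48.423
dT = 5.38 * 48.423 / 6.44 = 40.453 K

40.453 K


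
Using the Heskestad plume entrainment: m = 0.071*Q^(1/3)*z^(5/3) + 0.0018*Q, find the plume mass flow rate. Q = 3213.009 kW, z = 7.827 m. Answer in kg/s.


Q^(1/3) = 14.756
z^(5/3) = 30.855
First term = 0.071 * 14.756 * 30.855 = 32.326
Second term = 0.0018 * 3213.009 = 5.7834
m = 38.110 kg/s

38.110 kg/s


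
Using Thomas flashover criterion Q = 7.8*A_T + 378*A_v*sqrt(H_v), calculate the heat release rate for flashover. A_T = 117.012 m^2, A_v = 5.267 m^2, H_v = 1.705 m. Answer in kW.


7.8*A_T = 912.69
sqrt(H_v) = 1.3058
378*A_v*sqrt(H_v) = 2599.7
Q = 912.69 + 2599.7 = 3512.4 kW

3512.4 kW


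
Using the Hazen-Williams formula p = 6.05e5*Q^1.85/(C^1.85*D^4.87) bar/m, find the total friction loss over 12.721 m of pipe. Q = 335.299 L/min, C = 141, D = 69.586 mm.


Q^1.85 = 46995
C^1.85 = 9463.6
D^4.87 = 9.3990e+08
p/m = 0.0031965 bar/m
p_total = 0.0031965 * 12.721 = 0.040662 bar

0.040662 bar


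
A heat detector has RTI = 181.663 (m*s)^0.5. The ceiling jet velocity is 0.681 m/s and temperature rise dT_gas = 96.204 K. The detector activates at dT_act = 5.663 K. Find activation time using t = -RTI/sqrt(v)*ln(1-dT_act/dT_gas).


dT_act/dT_gas = 0.058864
ln(1 - 0.058864) = -0.060668
t = -181.663 / sqrt(0.681) * -0.060668 = 13.355 s

13.355 s


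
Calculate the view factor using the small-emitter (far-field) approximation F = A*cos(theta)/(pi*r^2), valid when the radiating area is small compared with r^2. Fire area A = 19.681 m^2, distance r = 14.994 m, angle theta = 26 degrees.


cos(26 deg) = 0.89879
pi*r^2 = 706.29
F = 19.681 * 0.89879 / 706.29 = 0.025045

0.025045


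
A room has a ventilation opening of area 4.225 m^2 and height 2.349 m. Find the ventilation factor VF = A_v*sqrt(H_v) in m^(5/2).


sqrt(H_v) = 1.5326
VF = 4.225 * 1.5326 = 6.4754 m^(5/2)

6.4754 m^(5/2)


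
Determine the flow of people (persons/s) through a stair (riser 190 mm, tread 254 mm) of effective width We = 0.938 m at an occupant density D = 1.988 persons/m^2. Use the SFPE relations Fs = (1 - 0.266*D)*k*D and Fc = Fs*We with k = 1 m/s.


1 - 0.266*D = 1 - 0.266*1.988 = 0.47119
Fs = 0.47119 * 1 * 1.988 = 0.93673 persons/(s*m)
Fc = 0.93673 * 0.938 = 0.87865 persons/s

0.87865 persons/s


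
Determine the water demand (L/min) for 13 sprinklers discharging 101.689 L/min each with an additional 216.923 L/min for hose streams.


Sprinkler demand = 13 * 101.689 = 1321.957 L/min
Total = 1321.957 + 216.923 = 1538.88 L/min

1538.88 L/min


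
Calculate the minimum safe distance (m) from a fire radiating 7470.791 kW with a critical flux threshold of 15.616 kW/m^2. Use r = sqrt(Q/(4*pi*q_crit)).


4*pi*q_crit = 196.24
Q/(4*pi*q_crit) = 38.070
r = sqrt(38.070) = 6.1701 m

6.1701 m


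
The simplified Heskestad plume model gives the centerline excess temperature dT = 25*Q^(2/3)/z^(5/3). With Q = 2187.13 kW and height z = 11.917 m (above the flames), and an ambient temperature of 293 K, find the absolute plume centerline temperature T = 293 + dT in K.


Q^(2/3) = 168.49
z^(5/3) = 62.174
dT = 25 * 168.49 / 62.174 = 67.750 K
T = 293 + 67.750 = 360.75 K

360.75 K


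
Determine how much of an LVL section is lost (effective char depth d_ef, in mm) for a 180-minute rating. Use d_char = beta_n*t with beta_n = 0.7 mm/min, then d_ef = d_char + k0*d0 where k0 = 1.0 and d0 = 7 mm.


d_char = 0.7 * 180 = 126 mm
d_ef = 126 + 1.0*7 = 133 mm

133 mm


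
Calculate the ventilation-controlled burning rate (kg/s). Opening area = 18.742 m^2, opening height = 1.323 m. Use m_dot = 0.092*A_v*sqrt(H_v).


sqrt(H_v) = 1.1502
m_dot = 0.092 * 18.742 * 1.1502 = 1.9833 kg/s

1.9833 kg/s


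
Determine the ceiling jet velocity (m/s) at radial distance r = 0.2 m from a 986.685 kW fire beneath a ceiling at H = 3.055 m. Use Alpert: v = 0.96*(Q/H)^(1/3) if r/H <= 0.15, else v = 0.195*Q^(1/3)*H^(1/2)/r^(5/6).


r/H = 0.2 / 3.055 = 0.065466
r/H <= 0.15, so v = 0.96*(Q/H)^(1/3)
Q/H = 322.97
(Q/H)^(1/3) = 6.8610
v = 0.96 * 6.8610 = 6.5866 m/s

6.5866 m/s


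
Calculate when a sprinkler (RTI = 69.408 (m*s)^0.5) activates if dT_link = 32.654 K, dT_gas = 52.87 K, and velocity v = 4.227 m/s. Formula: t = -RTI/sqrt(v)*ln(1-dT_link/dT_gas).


dT_link/dT_gas = 0.61763
ln(1 - 0.61763) = -0.96136
t = -69.408 / sqrt(4.227) * -0.96136 = 32.455 s

32.455 s


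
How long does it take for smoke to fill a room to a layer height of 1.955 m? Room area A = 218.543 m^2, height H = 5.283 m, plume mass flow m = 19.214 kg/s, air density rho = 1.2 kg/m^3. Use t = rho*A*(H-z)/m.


H - z = 3.328 m
t = 1.2 * 218.543 * 3.328 / 19.214 = 45.424 s

45.424 s


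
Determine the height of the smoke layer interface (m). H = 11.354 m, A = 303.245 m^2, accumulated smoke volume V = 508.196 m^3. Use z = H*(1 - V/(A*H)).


V/(A*H) = 0.14760
1 - 0.14760 = 0.85240
z = 11.354 * 0.85240 = 9.6781 m

9.6781 m


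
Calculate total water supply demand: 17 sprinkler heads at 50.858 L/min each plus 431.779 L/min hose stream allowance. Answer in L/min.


Sprinkler demand = 17 * 50.858 = 864.586 L/min
Total = 864.586 + 431.779 = 1296.365 L/min

1296.365 L/min


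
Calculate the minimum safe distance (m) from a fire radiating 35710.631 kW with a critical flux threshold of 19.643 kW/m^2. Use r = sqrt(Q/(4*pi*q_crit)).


4*pi*q_crit = 246.84
Q/(4*pi*q_crit) = 144.67
r = sqrt(144.67) = 12.028 m

12.028 m


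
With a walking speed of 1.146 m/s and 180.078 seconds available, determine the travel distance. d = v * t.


d = 1.146 * 180.078 = 206.37 m

206.37 m


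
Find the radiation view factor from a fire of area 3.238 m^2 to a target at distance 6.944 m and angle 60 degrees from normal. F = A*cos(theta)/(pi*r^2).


cos(60 deg) = 0.5
pi*r^2 = 151.48
F = 3.238 * 0.5 / 151.48 = 0.010688

0.010688


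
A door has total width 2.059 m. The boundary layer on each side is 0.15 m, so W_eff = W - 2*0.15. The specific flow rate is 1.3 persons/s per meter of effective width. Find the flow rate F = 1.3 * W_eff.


W_eff = 2.059 - 0.30 = 1.759 m
F = 1.3 * 1.759 = 2.2867 persons/s

2.2867 persons/s


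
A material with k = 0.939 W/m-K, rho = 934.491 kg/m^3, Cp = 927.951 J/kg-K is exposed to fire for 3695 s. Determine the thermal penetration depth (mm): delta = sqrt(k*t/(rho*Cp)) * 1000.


alpha = 0.939 / (934.491 * 927.951) = 1.0828e-06 m^2/s
alpha * t = 0.0040011
delta = sqrt(0.0040011) * 1000 = 63.254 mm

63.254 mm


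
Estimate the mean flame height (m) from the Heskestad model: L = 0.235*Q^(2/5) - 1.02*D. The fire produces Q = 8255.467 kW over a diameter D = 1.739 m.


Q^(2/5) = 36.872
0.235 * Q^(2/5) = 8.6649
1.02 * D = 1.7738
L = 6.8911 m

6.8911 m


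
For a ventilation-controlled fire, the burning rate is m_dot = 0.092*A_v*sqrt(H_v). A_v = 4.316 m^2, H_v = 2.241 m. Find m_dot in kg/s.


sqrt(H_v) = 1.4970
m_dot = 0.092 * 4.316 * 1.4970 = 0.59442 kg/s

0.59442 kg/s


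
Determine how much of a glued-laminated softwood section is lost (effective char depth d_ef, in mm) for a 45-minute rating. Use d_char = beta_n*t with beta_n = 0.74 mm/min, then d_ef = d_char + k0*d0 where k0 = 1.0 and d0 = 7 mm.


d_char = 0.74 * 45 = 33.3 mm
d_ef = 33.3 + 1.0*7 = 40.3 mm

40.3 mm


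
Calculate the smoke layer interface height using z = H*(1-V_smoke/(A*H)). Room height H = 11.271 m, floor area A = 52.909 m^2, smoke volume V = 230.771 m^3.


V/(A*H) = 0.38698
1 - 0.38698 = 0.61302
z = 11.271 * 0.61302 = 6.9093 m

6.9093 m


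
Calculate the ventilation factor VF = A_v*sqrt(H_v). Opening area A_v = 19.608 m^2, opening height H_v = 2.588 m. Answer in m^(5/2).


sqrt(H_v) = 1.6087
VF = 19.608 * 1.6087 = 31.544 m^(5/2)

31.544 m^(5/2)


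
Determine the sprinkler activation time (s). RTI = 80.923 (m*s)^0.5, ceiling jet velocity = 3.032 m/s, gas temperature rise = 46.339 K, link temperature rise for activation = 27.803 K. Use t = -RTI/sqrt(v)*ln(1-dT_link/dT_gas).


dT_link/dT_gas = 0.59999
ln(1 - 0.59999) = -0.91627
t = -80.923 / sqrt(3.032) * -0.91627 = 42.582 s

42.582 s


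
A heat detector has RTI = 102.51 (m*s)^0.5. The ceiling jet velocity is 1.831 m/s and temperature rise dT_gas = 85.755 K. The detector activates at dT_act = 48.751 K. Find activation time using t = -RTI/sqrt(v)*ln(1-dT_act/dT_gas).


dT_act/dT_gas = 0.56849
ln(1 - 0.56849) = -0.84047
t = -102.51 / sqrt(1.831) * -0.84047 = 63.671 s

63.671 s


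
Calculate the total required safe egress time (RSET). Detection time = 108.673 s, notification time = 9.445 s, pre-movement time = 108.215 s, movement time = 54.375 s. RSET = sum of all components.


Total = 108.673 + 9.445 + 108.215 + 54.375 = 280.708 s

280.708 s


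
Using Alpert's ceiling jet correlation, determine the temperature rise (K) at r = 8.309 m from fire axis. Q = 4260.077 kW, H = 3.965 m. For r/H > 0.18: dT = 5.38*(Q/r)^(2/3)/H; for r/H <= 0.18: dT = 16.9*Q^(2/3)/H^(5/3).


r/H = 8.309 / 3.965 = 2.0956
r/H > 0.18, so dT = 5.38*(Q/r)^(2/3)/H
Q/r = 512.71
(Q/r)^(2/3) = 64.059
dT = 5.38 * 64.059 / 3.965 = 86.920 K

86.920 K


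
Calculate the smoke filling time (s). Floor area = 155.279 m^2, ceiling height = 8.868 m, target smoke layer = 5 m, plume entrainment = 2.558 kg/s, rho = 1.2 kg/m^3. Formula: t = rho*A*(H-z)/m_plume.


H - z = 3.868 m
t = 1.2 * 155.279 * 3.868 / 2.558 = 281.76 s

281.76 s


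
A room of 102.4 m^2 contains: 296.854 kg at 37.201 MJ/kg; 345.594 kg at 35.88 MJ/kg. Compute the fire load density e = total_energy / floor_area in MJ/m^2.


Total energy = 296.854*37.201 + 345.594*35.88
= 11043.27 + 12399.91
= 23443.18 MJ
e = 23443.18 / 102.4 = 228.94 MJ/m^2

228.94 MJ/m^2


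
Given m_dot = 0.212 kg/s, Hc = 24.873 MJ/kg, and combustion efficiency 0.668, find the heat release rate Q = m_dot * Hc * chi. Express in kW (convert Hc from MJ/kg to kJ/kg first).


Hc = 24.873 MJ/kg = 24.873 * 1000 kJ/kg = 24873 kJ/kg
Q = 0.212 kg/s * 24873 kJ/kg * 0.668 = 3522.4 kW

3522.4 kW


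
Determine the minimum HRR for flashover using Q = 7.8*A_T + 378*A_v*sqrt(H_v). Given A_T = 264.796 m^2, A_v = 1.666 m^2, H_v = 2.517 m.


7.8*A_T = 2065.4
sqrt(H_v) = 1.5865
378*A_v*sqrt(H_v) = 999.10
Q = 2065.4 + 999.10 = 3064.5 kW

3064.5 kW


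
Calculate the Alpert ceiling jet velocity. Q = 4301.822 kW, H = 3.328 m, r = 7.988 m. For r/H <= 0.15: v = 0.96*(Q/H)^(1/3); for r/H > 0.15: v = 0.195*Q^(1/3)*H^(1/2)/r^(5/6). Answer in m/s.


r/H = 7.988 / 3.328 = 2.4002
r/H > 0.15, so v = 0.195*Q^(1/3)*H^(1/2)/r^(5/6)
Q^(1/3) = 16.264
H^(1/2) = 1.8243
r^(5/6) = 5.6498
v = 0.195 * 16.264 * 1.8243 / 5.6498 = 1.0240 m/s

1.0240 m/s


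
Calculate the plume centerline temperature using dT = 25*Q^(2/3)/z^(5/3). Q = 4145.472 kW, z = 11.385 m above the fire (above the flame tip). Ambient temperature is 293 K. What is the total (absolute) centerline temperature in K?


Q^(2/3) = 258.06
z^(5/3) = 57.618
dT = 25 * 258.06 / 57.618 = 111.97 K
T = 293 + 111.97 = 404.97 K

404.97 K


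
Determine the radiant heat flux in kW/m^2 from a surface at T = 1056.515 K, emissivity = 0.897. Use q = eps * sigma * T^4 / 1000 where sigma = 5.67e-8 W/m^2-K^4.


T^4 = 1.2460e+12
q = 0.897 * 5.67e-8 * 1.2460e+12 / 1000 = 63.369 kW/m^2

63.369 kW/m^2


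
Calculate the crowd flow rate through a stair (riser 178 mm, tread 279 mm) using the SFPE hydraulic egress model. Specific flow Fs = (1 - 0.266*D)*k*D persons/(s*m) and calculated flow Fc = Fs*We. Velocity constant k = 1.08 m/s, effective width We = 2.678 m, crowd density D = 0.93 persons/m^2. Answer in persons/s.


1 - 0.266*D = 1 - 0.266*0.93 = 0.75262
Fs = 0.75262 * 1.08 * 0.93 = 0.75593 persons/(s*m)
Fc = 0.75593 * 2.678 = 2.0244 persons/s

2.0244 persons/s


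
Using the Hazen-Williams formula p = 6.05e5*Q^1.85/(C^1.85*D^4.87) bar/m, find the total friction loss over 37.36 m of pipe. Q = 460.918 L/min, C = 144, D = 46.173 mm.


Q^1.85 = 84665
C^1.85 = 9839.4
D^4.87 = 1.2752e+08
p/m = 0.040824 bar/m
p_total = 0.040824 * 37.36 = 1.5252 bar

1.5252 bar


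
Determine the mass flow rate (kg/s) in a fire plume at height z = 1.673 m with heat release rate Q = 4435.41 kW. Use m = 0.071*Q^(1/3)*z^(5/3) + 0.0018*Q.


Q^(1/3) = 16.430
z^(5/3) = 2.3577
First term = 0.071 * 16.430 * 2.3577 = 2.7504
Second term = 0.0018 * 4435.41 = 7.9837
m = 10.734 kg/s

10.734 kg/s


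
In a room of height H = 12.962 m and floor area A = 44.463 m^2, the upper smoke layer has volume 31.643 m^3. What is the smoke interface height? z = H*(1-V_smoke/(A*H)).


V/(A*H) = 0.054904
1 - 0.054904 = 0.94510
z = 12.962 * 0.94510 = 12.250 m

12.250 m


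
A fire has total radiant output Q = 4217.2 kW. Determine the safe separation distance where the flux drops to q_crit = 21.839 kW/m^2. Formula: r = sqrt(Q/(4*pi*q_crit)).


4*pi*q_crit = 274.44
Q/(4*pi*q_crit) = 15.367
r = sqrt(15.367) = 3.9200 m

3.9200 m


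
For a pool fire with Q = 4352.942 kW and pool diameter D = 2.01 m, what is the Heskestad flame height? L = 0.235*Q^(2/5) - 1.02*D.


Q^(2/5) = 28.544
0.235 * Q^(2/5) = 6.7078
1.02 * D = 2.0502
L = 4.6576 m

4.6576 m


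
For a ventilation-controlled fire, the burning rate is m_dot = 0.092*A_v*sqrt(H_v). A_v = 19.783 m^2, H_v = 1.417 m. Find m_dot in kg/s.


sqrt(H_v) = 1.1904
m_dot = 0.092 * 19.783 * 1.1904 = 2.1665 kg/s

2.1665 kg/s


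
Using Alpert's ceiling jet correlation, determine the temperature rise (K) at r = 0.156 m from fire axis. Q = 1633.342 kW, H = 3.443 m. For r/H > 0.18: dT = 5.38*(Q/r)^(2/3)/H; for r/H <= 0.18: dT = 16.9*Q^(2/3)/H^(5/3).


r/H = 0.156 / 3.443 = 0.045309
r/H <= 0.18, so dT = 16.9*Q^(2/3)/H^(5/3)
Q^(2/3) = 138.69
H^(5/3) = 7.8505
dT = 16.9 * 138.69 / 7.8505 = 298.57 K

298.57 K


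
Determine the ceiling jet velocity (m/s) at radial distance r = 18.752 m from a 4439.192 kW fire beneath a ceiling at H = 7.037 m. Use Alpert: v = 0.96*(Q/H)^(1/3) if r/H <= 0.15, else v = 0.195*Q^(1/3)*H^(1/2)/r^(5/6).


r/H = 18.752 / 7.037 = 2.6648
r/H > 0.15, so v = 0.195*Q^(1/3)*H^(1/2)/r^(5/6)
Q^(1/3) = 16.435
H^(1/2) = 2.6527
r^(5/6) = 11.505
v = 0.195 * 16.435 * 2.6527 / 11.505 = 0.73896 m/s

0.73896 m/s


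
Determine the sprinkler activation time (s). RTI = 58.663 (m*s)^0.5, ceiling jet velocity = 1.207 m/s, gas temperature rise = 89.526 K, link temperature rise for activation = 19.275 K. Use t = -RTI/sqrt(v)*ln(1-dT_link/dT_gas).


dT_link/dT_gas = 0.21530
ln(1 - 0.21530) = -0.24245
t = -58.663 / sqrt(1.207) * -0.24245 = 12.946 s

12.946 s


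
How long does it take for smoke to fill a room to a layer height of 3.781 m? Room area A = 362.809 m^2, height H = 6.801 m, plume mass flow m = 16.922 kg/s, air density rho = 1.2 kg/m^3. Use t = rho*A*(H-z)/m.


H - z = 3.02 m
t = 1.2 * 362.809 * 3.02 / 16.922 = 77.699 s

77.699 s


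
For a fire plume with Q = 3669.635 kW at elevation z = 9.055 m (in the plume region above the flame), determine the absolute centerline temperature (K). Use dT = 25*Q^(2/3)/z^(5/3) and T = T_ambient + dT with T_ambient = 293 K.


Q^(2/3) = 237.91
z^(5/3) = 39.338
dT = 25 * 237.91 / 39.338 = 151.20 K
T = 293 + 151.20 = 444.20 K

444.20 K


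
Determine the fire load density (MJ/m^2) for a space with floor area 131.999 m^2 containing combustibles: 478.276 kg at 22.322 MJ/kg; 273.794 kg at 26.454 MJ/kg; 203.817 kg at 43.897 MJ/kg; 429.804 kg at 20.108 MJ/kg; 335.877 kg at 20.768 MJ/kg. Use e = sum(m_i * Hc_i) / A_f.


Total energy = 478.276*22.322 + 273.794*26.454 + 203.817*43.897 + 429.804*20.108 + 335.877*20.768
= 10676.08 + 7242.946 + 8946.955 + 8642.499 + 6975.494
= 42483.97 MJ
e = 42483.97 / 131.999 = 321.85 MJ/m^2

321.85 MJ/m^2


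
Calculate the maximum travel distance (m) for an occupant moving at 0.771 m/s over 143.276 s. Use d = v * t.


d = 0.771 * 143.276 = 110.47 m

110.47 m


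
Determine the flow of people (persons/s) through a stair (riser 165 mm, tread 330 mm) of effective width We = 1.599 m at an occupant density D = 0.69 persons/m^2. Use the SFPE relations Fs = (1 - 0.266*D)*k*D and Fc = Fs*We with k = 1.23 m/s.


1 - 0.266*D = 1 - 0.266*0.69 = 0.81646
Fs = 0.81646 * 1.23 * 0.69 = 0.69293 persons/(s*m)
Fc = 0.69293 * 1.599 = 1.1080 persons/s

1.1080 persons/s


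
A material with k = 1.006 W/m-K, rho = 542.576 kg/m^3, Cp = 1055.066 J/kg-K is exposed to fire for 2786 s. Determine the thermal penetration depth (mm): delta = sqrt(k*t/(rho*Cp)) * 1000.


alpha = 1.006 / (542.576 * 1055.066) = 1.7573e-06 m^2/s
alpha * t = 0.0048960
delta = sqrt(0.0048960) * 1000 = 69.971 mm

69.971 mm


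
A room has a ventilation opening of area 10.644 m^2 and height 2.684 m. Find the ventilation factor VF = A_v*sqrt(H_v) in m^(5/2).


sqrt(H_v) = 1.6383
VF = 10.644 * 1.6383 = 17.438 m^(5/2)

17.438 m^(5/2)


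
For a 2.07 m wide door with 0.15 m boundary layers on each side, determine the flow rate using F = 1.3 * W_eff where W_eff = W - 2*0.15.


W_eff = 2.07 - 0.30 = 1.77 m
F = 1.3 * 1.77 = 2.301 persons/s

2.301 persons/s


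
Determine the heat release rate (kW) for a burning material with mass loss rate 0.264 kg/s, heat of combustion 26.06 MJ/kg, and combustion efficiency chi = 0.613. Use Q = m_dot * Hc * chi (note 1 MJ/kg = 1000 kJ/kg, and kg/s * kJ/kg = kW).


Hc = 26.06 MJ/kg = 26.06 * 1000 kJ/kg = 26060 kJ/kg
Q = 0.264 kg/s * 26060 kJ/kg * 0.613 = 4217.3 kW

4217.3 kW
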